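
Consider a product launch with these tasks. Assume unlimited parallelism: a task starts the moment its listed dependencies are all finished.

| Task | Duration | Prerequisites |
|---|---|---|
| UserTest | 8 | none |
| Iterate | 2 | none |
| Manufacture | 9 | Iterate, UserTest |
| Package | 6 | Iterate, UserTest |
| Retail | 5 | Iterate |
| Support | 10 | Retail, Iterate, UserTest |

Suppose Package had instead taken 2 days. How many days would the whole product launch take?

As given, the longest chain is UserTest→Support = 8+10 = 18, so the finish is 18 days.
Package is off the critical path — its longest chain is 14 days, giving 4 of slack.
No other chain overtakes it, so the finish is 18 days.

18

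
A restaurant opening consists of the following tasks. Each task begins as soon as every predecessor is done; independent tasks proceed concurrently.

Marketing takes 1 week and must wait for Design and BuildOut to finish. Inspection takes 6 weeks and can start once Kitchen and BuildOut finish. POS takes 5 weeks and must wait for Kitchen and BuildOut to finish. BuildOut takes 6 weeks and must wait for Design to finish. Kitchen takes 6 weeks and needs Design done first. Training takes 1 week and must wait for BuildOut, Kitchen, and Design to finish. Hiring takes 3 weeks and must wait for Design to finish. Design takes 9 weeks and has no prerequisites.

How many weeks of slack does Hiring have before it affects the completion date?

Design→BuildOut→Inspection = 9+6+6 = 21 sets the makespan at 21 weeks.
Hiring finishes as early as 12 and must finish by 21.
Slack of Hiring = 18 − 9 = 9 weeks.

9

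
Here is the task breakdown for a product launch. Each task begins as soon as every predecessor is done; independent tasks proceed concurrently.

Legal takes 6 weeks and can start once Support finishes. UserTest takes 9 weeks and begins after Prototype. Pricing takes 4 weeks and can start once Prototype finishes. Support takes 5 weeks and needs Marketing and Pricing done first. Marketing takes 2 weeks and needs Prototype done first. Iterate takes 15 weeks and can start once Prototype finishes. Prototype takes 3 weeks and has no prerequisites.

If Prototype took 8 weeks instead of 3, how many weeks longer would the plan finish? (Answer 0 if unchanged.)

5

The binding path is Prototype→Iterate = 3+15 = 18; finish at 18 weeks.
Since Prototype is critical, the +5 change carries straight to that chain (now 23 weeks).
No other chain overtakes it, so the finish is 23 weeks.
Change in finish: 23 − 18 = +5 weeks.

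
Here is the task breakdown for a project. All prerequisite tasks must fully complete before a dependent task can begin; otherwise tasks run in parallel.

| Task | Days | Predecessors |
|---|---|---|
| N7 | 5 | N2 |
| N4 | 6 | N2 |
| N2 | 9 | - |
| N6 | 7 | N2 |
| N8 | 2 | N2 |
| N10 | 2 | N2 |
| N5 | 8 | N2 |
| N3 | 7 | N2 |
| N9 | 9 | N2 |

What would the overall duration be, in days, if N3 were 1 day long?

Baseline: N2→N9 = 9+9 = 18 → 18 days.
N3 has 2 days of float (longest path through it is 16).
No other chain overtakes it, so the finish is 18 days.

18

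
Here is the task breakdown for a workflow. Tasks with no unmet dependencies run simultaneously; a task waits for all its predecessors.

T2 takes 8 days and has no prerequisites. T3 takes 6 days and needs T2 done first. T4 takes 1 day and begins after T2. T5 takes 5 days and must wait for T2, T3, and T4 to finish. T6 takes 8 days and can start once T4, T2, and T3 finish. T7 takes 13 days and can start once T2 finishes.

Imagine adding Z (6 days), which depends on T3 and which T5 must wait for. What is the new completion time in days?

Originally the job takes 22 days.
With Z inserted, T5 now waits for max(T2, T3, T4, Z).
New critical path: T2→T3→Z→T5 = 8+6+6+5 = 25 ⇒ 25 days.

25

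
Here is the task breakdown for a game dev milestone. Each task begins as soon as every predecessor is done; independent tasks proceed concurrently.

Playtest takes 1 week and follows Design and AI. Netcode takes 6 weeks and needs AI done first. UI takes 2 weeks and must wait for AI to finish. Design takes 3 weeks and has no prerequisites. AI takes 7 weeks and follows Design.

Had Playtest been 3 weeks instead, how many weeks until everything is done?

16

Actual critical path: Design→AI→Netcode = 3+7+6 = 16 ⇒ 16 weeks.
Playtest has 5 weeks of float (longest path through it is 11).
The critical path is still Design→AI→Netcode; finish is now 16 weeks.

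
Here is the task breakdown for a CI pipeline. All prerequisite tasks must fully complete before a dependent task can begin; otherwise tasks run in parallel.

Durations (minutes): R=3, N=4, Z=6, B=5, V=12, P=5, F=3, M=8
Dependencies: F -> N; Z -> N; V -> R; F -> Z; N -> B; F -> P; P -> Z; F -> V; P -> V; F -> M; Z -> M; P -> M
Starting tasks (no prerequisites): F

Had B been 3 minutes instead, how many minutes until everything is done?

Critical path before the change: F→P→Z→N→B = 3+5+6+4+5 = 23 giving 23 minutes.
Since B is critical, the -2 change carries straight to that chain (now 21 minutes).
The binding chain switches to F→P→V→R = 3+5+12+3 = 23; finish 23 minutes.

23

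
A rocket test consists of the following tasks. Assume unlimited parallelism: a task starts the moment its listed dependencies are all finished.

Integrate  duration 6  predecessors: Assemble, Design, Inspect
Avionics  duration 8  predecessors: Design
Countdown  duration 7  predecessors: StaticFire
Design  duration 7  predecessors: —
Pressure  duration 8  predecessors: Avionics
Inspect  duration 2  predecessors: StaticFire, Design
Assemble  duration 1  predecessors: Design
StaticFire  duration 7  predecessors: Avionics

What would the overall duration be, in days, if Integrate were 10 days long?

Baseline: Design→Avionics→StaticFire→Inspect→Integrate = 7+8+7+2+6 = 30 → 30 days.
Integrate lies on that path, so at 10 days the path becomes 34 days.
The critical path is still Design→Avionics→StaticFire→Inspect→Integrate; finish is now 34 days.

34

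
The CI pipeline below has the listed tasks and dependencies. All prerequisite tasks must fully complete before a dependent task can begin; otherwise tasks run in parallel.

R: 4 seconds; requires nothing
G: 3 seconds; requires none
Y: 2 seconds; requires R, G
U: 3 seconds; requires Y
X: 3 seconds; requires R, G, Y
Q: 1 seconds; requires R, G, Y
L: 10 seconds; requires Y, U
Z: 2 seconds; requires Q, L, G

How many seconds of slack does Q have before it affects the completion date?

12

The longest chain is R→Y→U→L→Z = 4+2+3+10+2 = 21; overall finish 21 seconds.
The longest chain containing Q totals 9 seconds.
So Q can slip 19 − 7 = 12 seconds.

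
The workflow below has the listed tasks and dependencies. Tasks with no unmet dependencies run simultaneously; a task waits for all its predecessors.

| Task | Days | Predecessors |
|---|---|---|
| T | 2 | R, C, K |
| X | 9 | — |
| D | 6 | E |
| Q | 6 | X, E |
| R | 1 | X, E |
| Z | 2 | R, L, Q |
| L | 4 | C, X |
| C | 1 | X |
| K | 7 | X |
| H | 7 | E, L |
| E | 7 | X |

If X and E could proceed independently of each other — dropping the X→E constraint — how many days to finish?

Original critical path: X→E→Q→Z = 9+7+6+2 = 24 ⇒ 24 days.
Without X→E, E's earliest start moves from 9 to 0.
New critical path: X→C→L→H = 9+1+4+7 = 21 ⇒ 21 days.

21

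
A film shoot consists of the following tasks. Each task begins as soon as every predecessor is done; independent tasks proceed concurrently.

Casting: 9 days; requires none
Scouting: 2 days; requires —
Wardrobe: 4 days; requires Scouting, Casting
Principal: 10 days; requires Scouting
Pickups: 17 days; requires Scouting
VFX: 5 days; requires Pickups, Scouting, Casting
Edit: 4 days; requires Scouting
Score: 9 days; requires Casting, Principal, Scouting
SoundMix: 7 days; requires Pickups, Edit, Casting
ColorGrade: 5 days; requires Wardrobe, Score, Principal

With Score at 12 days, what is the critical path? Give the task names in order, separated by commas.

The binding path is Scouting→Principal→Score→ColorGrade = 2+10+9+5 = 26; finish at 26 days.
Since Score is critical, the +3 change carries straight to that chain (now 29 days).
No other chain overtakes it, so the finish is 29 days.

Scouting, Principal, Score, ColorGrade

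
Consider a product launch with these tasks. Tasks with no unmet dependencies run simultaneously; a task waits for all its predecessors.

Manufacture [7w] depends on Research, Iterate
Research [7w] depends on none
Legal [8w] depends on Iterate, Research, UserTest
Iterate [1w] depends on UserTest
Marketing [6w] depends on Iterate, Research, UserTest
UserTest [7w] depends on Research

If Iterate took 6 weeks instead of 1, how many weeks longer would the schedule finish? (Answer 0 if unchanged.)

5

Baseline: Research→UserTest→Iterate→Legal = 7+7+1+8 = 23 → 23 weeks.
Iterate lies on that path, so at 6 weeks the path becomes 28 weeks.
No other chain overtakes it, so the finish is 28 weeks.
Change in finish: 28 − 23 = +5 weeks.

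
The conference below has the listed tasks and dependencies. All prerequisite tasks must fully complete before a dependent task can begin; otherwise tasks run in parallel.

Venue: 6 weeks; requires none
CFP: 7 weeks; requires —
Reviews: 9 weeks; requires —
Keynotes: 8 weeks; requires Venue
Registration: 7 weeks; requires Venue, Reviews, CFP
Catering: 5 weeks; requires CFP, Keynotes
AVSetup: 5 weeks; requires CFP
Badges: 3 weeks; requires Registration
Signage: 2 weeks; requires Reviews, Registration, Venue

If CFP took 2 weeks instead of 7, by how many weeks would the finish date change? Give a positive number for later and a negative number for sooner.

0

Critical path before the change: Venue→Keynotes→Catering = 6+8+5 = 19 giving 19 weeks.
The longest path through CFP is only 17 weeks, so CFP has float 2.
That remains the longest chain; total 19 weeks.
Change in finish: 19 − 19 = +0 weeks.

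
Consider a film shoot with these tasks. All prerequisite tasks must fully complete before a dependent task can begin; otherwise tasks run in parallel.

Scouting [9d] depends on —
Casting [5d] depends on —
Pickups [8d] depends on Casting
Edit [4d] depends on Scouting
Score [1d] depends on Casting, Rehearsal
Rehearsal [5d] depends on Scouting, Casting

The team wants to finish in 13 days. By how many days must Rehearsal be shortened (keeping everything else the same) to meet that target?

Current finish: 15 days; target: 13.
Rehearsal is on every critical path, so each day cut from Rehearsal cuts the finish by one (this holds down to a finish of 13).
Need 15 − 13 = 2 days off Rehearsal → Rehearsal becomes 3 days, finish becomes 13.

2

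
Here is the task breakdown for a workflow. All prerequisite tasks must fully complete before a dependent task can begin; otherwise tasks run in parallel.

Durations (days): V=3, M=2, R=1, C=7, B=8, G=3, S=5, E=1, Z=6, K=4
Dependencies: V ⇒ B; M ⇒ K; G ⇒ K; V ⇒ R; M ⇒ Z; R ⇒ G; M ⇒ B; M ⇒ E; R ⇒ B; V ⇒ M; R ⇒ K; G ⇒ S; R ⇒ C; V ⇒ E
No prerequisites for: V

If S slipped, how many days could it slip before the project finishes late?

1

The longest chain is V→M→B = 3+2+8 = 13; overall finish 13 days.
S finishes as early as 12 and must finish by 13.
Slack of S = 8 − 7 = 1 day.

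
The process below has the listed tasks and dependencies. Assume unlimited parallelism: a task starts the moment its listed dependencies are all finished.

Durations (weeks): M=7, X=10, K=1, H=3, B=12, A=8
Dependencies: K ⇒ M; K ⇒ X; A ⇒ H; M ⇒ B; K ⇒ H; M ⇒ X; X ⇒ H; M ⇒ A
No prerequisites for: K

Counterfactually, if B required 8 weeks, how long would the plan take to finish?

Critical path before the change: K→M→X→H = 1+7+10+3 = 21 giving 21 weeks.
The longest path through B is only 20 weeks, so B has float 1.
The critical path is still K→M→X→H; finish is now 21 weeks.

21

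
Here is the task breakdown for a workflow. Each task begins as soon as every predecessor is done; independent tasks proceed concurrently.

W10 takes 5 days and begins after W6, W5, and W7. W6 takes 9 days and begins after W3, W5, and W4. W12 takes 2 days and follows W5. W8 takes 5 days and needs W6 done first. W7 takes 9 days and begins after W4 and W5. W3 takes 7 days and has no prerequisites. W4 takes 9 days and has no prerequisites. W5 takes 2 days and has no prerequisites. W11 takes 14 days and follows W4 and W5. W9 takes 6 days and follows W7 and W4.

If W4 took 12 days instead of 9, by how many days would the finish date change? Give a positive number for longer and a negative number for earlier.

3

Actual critical path: W4→W7→W9 = 9+9+6 = 24 ⇒ 24 days.
W4 lies on that path, so at 12 days the path becomes 27 days.
That remains the longest chain; total 27 days.
Change in finish: 27 − 24 = +3 days.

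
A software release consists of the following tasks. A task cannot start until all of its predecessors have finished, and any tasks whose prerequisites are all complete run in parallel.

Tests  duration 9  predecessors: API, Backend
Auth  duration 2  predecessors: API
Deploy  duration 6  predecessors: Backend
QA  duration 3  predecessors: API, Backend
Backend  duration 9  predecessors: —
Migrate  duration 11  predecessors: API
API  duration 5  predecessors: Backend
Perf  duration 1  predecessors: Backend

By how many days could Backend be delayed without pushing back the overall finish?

The longest chain is Backend→API→Migrate = 9+5+11 = 25; overall finish 25 days.
The longest chain containing Backend totals 25 days.
Float = 25 − 25 = 0.

0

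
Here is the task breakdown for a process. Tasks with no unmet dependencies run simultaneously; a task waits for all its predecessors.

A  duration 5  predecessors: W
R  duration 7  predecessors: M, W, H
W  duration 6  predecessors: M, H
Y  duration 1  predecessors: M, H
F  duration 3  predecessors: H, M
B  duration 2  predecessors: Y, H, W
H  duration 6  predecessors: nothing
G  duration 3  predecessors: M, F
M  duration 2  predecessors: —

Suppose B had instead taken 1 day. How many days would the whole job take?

19

As given, the longest chain is H→W→R = 6+6+7 = 19, so the finish is 19 days.
B is off the critical path — its longest chain is 14 days, giving 5 of slack.
The critical path is still H→W→R; finish is now 19 days.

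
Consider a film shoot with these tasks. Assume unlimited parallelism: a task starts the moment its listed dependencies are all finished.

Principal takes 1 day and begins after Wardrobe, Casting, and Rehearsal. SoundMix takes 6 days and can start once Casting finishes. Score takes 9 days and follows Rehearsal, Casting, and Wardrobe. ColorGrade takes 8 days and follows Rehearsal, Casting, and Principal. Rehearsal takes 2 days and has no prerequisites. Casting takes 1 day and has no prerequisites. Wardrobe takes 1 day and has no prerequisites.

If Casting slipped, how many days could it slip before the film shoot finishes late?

Rehearsal→Principal→ColorGrade = 2+1+8 = 11 sets the makespan at 11 days.
The longest chain containing Casting totals 10 days.
So Casting can slip 2 − 1 = 1 day.

1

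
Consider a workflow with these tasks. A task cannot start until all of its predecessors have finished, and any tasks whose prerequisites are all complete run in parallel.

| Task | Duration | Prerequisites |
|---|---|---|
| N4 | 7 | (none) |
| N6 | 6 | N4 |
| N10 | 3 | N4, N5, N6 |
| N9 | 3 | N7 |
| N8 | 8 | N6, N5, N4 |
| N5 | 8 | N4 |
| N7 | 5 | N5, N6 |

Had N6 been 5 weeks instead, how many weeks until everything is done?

The binding path is N4→N5→N7→N9 = 7+8+5+3 = 23; finish at 23 weeks.
N6 has 2 weeks of float (longest path through it is 21).
The critical path is still N4→N5→N7→N9; finish is now 23 weeks.

23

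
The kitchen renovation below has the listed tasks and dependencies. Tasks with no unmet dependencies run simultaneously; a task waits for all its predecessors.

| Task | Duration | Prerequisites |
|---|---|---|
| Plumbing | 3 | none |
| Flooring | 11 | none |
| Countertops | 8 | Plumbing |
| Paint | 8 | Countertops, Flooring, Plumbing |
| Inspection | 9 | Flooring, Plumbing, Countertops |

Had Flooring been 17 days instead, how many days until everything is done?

26

Baseline: Flooring→Inspection = 11+9 = 20 → 20 days.
Since Flooring is critical, the +6 change carries straight to that chain (now 26 days).
No other chain overtakes it, so the finish is 26 days.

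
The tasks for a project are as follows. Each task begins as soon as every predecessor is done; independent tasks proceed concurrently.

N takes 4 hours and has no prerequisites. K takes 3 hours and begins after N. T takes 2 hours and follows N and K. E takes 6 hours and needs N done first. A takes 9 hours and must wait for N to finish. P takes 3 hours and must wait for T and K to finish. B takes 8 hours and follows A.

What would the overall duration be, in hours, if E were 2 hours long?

21

Baseline: N→A→B = 4+9+8 = 21 → 21 hours.
E is off the critical path — its longest chain is 10 hours, giving 11 of slack.
That remains the longest chain; total 21 hours.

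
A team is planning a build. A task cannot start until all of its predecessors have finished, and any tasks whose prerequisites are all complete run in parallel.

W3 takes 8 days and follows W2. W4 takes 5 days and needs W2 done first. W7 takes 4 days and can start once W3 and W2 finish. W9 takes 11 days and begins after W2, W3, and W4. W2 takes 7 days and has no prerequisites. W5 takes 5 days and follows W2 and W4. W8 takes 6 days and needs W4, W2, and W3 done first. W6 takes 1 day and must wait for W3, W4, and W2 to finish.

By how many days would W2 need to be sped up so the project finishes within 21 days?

Current finish: 26 days; target: 21.
W2 is on every critical path, so each day cut from W2 cuts the finish by one (this holds down to a finish of 20).
Need 26 − 21 = 5 days off W2 → W2 becomes 2 days, finish becomes 21.

5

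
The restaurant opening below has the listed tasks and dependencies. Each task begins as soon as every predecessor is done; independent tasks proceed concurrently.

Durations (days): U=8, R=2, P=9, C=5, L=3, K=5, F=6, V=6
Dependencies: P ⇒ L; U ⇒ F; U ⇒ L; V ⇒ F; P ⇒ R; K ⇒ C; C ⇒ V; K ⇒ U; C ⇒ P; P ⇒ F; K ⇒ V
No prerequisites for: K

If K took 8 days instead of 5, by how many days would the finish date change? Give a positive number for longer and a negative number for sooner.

3

The binding path is K→C→P→F = 5+5+9+6 = 25; finish at 25 days.
K lies on that path, so at 8 days the path becomes 28 days.
The critical path is still K→C→P→F; finish is now 28 days.
Change in finish: 28 − 25 = +3 days.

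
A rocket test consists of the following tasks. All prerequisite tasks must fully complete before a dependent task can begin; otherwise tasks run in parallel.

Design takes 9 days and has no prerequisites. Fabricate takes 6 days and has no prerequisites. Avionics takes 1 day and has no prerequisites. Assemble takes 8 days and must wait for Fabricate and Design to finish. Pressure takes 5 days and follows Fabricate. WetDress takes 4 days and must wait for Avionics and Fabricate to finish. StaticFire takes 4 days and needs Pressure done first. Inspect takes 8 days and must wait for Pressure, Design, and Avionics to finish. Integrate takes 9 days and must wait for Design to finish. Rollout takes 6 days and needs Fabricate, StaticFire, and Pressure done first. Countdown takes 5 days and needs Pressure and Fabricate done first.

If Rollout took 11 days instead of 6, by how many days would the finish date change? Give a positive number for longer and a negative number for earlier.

5

As given, the longest chain is Fabricate→Pressure→StaticFire→Rollout = 6+5+4+6 = 21, so the finish is 21 days.
Rollout is on the critical path; changing it to 11 makes that path 26 days.
The critical path is still Fabricate→Pressure→StaticFire→Rollout; finish is now 26 days.
Change in finish: 26 − 21 = +5 days.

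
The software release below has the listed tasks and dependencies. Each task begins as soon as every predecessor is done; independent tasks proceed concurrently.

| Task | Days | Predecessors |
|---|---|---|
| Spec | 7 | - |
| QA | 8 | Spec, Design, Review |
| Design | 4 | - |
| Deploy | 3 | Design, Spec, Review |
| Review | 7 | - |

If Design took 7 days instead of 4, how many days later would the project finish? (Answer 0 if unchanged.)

Baseline: Spec→QA = 7+8 = 15 → 15 days.
Design is off the critical path — its longest chain is 12 days, giving 3 of slack.
The critical path is still Spec→QA; finish is now 15 days.
Change in finish: 15 − 15 = +0 days.

0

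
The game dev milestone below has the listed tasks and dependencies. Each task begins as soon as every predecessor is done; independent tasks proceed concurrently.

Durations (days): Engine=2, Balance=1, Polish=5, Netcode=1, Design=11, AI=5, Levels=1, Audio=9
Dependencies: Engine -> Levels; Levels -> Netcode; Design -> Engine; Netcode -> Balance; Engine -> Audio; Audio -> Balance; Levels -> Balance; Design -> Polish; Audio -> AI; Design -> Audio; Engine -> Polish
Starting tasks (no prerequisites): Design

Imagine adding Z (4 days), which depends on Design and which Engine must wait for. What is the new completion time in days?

Originally the schedule takes 27 days.
With Z inserted, Engine now waits for max(Design, Z).
New critical path: Design→Z→Engine→Audio→AI = 11+4+2+9+5 = 31 ⇒ 31 days.

31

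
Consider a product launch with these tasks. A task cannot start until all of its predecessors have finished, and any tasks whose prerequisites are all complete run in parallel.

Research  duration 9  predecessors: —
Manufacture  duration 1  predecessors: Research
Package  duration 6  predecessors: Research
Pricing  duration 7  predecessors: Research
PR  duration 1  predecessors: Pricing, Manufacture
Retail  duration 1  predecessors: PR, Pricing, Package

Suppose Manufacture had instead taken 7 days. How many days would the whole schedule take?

18

The binding path is Research→Pricing→PR→Retail = 9+7+1+1 = 18; finish at 18 days.
Manufacture is off the critical path — its longest chain is 12 days, giving 6 of slack.
The binding chain switches to Research→Manufacture→PR→Retail = 9+7+1+1 = 18; finish 18 days.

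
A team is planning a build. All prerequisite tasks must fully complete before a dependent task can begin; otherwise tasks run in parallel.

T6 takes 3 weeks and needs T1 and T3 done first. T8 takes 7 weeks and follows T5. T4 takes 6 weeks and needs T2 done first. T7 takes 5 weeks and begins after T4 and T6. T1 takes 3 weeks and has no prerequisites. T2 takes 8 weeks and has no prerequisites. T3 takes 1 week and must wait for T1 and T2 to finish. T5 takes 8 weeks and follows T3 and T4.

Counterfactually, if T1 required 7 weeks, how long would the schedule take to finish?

29

Critical path before the change: T2→T4→T5→T8 = 8+6+8+7 = 29 giving 29 weeks.
T1 is off the critical path — its longest chain is 19 weeks, giving 10 of slack.
No other chain overtakes it, so the finish is 29 weeks.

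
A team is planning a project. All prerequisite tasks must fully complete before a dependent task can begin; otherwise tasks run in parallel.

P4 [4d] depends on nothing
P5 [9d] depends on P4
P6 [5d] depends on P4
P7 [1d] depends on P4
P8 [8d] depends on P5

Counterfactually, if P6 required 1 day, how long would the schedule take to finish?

21

Actual critical path: P4→P5→P8 = 4+9+8 = 21 ⇒ 21 days.
P6 has 12 days of float (longest path through it is 9).
That remains the longest chain; total 21 days.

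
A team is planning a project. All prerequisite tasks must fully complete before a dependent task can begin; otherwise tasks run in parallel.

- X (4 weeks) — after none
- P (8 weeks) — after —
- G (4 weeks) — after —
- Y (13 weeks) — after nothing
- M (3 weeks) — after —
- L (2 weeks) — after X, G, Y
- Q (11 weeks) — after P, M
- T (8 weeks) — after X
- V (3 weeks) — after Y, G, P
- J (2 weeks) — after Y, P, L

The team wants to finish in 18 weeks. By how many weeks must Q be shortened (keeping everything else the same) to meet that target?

Current finish: 19 weeks; target: 18.
Q is on every critical path, so each week cut from Q cuts the finish by one (this holds down to a finish of 17).
Need 19 − 18 = 1 week off Q → Q becomes 10 weeks, finish becomes 18.

1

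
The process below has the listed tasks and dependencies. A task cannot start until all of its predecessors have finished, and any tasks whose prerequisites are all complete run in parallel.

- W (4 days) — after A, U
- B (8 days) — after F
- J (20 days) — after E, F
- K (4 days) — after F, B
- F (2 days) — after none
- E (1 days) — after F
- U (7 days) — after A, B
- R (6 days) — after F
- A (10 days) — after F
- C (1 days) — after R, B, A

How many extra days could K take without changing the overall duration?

9

The longest chain is F→A→U→W = 2+10+7+4 = 23; overall finish 23 days.
K finishes as early as 14 and must finish by 23.
So K can slip 23 − 14 = 9 days.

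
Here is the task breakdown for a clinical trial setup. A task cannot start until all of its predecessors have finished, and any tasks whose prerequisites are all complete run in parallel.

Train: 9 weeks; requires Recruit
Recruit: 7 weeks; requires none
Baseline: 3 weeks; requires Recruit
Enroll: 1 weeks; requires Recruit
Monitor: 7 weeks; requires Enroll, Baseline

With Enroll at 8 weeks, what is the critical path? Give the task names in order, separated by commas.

Recruit, Enroll, Monitor

Actual critical path: Recruit→Baseline→Monitor = 7+3+7 = 17 ⇒ 17 weeks.
The longest path through Enroll is only 15 weeks, so Enroll has float 2.
Now Recruit→Enroll→Monitor = 7+8+7 = 22 is longest, so the finish becomes 22 weeks.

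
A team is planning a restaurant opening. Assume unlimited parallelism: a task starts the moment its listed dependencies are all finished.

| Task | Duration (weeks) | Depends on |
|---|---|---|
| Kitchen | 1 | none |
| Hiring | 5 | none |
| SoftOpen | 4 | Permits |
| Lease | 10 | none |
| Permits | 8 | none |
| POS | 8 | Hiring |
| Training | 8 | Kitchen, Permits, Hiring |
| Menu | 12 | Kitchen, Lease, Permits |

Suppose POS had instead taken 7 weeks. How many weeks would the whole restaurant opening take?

Baseline: Lease→Menu = 10+12 = 22 → 22 weeks.
POS has 9 weeks of float (longest path through it is 13).
No other chain overtakes it, so the finish is 22 weeks.

22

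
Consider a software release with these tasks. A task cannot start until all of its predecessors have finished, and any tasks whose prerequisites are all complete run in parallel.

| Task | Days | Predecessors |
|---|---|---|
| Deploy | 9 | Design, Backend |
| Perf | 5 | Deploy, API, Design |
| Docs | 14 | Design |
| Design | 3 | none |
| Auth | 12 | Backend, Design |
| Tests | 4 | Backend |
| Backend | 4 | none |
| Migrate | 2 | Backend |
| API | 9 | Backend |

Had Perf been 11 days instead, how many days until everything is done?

Actual critical path: Backend→API→Perf = 4+9+5 = 18 ⇒ 18 days.
Perf is on the critical path; changing it to 11 makes that path 24 days.
That remains the longest chain; total 24 days.

24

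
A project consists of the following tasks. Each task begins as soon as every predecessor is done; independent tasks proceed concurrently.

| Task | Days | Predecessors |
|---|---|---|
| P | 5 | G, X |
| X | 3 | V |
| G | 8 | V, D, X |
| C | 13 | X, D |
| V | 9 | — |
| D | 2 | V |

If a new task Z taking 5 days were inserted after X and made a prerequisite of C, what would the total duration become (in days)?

Originally the project takes 25 days.
With Z inserted, C now waits for max(X, D, Z).
New critical path: V→X→Z→C = 9+3+5+13 = 30 ⇒ 30 days.

30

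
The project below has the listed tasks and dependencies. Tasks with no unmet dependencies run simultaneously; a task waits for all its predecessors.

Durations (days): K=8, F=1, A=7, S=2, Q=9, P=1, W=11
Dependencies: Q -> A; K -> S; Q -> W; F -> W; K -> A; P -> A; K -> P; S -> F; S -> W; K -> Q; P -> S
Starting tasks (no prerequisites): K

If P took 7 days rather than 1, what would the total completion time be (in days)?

As given, the longest chain is K→Q→W = 8+9+11 = 28, so the finish is 28 days.
P is off the critical path — its longest chain is 23 days, giving 5 of slack.
New critical path: K→P→S→F→W = 8+7+2+1+11 = 29 ⇒ 29 days.

29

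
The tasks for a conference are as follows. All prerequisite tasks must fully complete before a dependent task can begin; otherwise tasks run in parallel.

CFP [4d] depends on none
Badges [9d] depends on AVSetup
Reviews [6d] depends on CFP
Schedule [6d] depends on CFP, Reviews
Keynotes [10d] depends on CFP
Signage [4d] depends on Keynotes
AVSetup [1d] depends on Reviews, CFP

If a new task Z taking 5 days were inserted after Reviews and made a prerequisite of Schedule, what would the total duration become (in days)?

21

Originally the plan takes 20 days.
With Z inserted, Schedule now waits for max(CFP, Reviews, Z).
New critical path: CFP→Reviews→Z→Schedule = 4+6+5+6 = 21 ⇒ 21 days.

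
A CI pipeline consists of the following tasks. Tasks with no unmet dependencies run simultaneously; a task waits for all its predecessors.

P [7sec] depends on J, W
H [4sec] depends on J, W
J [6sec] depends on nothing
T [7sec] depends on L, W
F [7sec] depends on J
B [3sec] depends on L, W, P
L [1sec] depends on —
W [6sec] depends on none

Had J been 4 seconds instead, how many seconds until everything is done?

Baseline: J→P→B = 6+7+3 = 16 → 16 seconds.
J lies on that path, so at 4 seconds the path becomes 14 seconds.
Now W→P→B = 6+7+3 = 16 is longest, so the finish becomes 16 seconds.

16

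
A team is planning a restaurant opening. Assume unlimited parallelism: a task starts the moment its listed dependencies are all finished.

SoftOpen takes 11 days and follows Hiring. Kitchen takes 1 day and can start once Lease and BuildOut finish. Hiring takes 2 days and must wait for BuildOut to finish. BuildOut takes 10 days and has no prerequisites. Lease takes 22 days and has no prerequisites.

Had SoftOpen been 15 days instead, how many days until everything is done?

Actual critical path: BuildOut→Hiring→SoftOpen = 10+2+11 = 23 ⇒ 23 days.
Since SoftOpen is critical, the +4 change carries straight to that chain (now 27 days).
The critical path is still BuildOut→Hiring→SoftOpen; finish is now 27 days.

27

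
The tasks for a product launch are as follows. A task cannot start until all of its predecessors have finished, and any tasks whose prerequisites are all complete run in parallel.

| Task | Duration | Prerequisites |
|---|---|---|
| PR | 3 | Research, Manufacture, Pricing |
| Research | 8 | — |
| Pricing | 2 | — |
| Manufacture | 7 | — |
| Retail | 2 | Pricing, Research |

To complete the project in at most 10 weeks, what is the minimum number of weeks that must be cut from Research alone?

1

Current finish: 11 weeks; target: 10.
Research is on every critical path, so each week cut from Research cuts the finish by one (this holds down to a finish of 10).
Need 11 − 10 = 1 week off Research → Research becomes 7 weeks, finish becomes 10.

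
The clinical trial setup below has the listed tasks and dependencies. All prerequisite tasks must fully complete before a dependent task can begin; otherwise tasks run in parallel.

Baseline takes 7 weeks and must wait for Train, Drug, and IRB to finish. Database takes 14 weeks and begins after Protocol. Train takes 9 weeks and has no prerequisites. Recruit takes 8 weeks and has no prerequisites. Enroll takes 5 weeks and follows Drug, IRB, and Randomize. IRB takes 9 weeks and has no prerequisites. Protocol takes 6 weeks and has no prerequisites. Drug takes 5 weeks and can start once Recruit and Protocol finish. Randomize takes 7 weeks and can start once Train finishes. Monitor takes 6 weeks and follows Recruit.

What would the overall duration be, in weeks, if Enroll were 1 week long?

20

The binding path is Train→Randomize→Enroll = 9+7+5 = 21; finish at 21 weeks.
Since Enroll is critical, the -4 change carries straight to that chain (now 17 weeks).
The binding chain switches to Protocol→Database = 6+14 = 20; finish 20 weeks.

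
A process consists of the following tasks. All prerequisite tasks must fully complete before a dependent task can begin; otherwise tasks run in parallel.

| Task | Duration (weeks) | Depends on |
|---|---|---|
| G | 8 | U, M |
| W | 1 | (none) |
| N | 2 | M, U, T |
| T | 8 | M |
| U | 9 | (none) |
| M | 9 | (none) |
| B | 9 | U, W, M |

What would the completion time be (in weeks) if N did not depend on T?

Original critical path: M→T→N = 9+8+2 = 19 ⇒ 19 weeks.
Without T→N, N's earliest start moves from 17 to 9.
The longest chain is now U→B = 9+9 = 18, so the process takes 18 weeks.

18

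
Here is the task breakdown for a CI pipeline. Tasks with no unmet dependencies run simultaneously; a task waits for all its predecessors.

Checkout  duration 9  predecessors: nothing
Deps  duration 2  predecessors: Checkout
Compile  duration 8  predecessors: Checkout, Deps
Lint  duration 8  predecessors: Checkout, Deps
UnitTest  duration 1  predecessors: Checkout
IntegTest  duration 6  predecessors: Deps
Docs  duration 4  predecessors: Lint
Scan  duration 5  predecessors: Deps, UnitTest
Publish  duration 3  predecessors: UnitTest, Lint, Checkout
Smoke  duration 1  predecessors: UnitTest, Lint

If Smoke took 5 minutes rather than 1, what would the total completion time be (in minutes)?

24

Critical path before the change: Checkout→Deps→Lint→Docs = 9+2+8+4 = 23 giving 23 minutes.
Smoke has 3 minutes of float (longest path through it is 20).
The binding chain switches to Checkout→Deps→Lint→Smoke = 9+2+8+5 = 24; finish 24 minutes.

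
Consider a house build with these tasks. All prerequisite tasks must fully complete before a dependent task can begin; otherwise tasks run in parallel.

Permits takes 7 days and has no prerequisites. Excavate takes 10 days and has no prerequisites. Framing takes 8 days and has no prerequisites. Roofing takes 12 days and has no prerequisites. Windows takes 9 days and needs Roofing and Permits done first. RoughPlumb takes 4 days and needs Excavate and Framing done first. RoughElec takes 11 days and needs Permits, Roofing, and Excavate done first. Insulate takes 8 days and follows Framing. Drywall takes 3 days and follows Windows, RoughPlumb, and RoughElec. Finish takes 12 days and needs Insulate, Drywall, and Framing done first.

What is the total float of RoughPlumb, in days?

9

The longest chain is Roofing→RoughElec→Drywall→Finish = 12+11+3+12 = 38; overall finish 38 days.
The longest chain containing RoughPlumb totals 29 days.
Slack of RoughPlumb = 19 − 10 = 9 days.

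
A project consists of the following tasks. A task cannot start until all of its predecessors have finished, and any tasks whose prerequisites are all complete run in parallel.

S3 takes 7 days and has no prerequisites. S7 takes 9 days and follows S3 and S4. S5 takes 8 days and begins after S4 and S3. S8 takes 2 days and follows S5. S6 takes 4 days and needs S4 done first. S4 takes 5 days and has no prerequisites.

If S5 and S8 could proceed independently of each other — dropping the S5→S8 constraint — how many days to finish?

With the dependency in place, S3→S5→S8 = 7+8+2 = 17 sets the finish at 17 days.
Without S5→S8, S8's earliest start moves from 15 to 0.
After: S3→S7 = 7+9 = 16 → 16 days.

16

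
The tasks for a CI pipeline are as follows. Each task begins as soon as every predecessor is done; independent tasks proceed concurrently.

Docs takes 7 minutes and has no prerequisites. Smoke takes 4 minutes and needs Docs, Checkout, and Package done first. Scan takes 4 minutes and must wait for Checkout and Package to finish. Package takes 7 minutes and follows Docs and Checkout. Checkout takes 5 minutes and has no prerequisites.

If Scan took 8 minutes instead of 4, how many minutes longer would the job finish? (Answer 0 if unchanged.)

4

As given, the longest chain is Docs→Package→Scan = 7+7+4 = 18, so the finish is 18 minutes.
Scan is on the critical path; changing it to 8 makes that path 22 minutes.
That remains the longest chain; total 22 minutes.
Change in finish: 22 − 18 = +4 minutes.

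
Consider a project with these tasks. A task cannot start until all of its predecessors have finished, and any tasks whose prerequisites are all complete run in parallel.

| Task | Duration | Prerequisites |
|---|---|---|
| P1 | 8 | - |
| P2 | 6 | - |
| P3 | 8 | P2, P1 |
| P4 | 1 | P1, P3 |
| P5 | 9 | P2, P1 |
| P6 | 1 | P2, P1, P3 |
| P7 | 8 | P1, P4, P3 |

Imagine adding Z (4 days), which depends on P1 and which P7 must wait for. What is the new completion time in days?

25

Originally the plan takes 25 days.
With Z inserted, P7 now waits for max(P1, P4, P3, Z).
New critical path: P1→P3→P4→P7 = 8+8+1+8 = 25 ⇒ 25 days.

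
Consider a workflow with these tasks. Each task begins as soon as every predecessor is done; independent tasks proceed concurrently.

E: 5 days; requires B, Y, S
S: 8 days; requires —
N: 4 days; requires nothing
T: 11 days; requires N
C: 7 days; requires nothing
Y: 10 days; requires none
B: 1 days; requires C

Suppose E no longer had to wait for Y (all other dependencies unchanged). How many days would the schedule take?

15

Before: longest chain N→T = 4+11 = 15, finish 15.
Without Y→E, E's earliest start moves from 10 to 8.
After: N→T = 4+11 = 15 → 15 days.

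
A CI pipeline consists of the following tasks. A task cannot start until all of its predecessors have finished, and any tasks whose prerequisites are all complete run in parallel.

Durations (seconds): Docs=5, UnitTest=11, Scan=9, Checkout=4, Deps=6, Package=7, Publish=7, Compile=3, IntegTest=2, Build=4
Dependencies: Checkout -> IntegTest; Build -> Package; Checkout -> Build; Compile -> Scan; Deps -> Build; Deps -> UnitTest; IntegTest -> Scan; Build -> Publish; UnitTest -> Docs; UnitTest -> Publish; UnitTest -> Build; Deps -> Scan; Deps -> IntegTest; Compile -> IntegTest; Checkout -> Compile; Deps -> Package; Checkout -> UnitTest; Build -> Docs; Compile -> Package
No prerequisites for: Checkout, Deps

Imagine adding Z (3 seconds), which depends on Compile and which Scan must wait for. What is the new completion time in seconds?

Originally the schedule takes 28 seconds.
With Z inserted, Scan now waits for max(Compile, IntegTest, Deps, Z).
New critical path: Deps→UnitTest→Build→Package = 6+11+4+7 = 28 ⇒ 28 seconds.

28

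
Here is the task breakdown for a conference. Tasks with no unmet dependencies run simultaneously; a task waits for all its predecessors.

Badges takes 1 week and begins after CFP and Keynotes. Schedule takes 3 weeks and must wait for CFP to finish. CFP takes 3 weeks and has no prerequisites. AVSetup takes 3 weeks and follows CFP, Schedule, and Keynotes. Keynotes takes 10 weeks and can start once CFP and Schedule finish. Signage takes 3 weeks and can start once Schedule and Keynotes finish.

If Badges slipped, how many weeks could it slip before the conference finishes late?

2

Critical path: CFP→Schedule→Keynotes→AVSetup = 3+3+10+3 = 19, so the finish is 19 weeks.
Badges finishes as early as 17 and must finish by 19.
Slack of Badges = 18 − 16 = 2 weeks.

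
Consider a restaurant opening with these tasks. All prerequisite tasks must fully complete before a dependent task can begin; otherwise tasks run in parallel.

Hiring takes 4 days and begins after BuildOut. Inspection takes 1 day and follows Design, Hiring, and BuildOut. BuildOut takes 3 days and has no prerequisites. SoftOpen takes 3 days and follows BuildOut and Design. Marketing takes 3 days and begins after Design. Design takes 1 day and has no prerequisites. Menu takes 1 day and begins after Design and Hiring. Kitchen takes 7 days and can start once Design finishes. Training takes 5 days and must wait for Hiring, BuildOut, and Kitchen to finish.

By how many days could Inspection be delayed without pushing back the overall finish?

5

Critical path: Design→Kitchen→Training = 1+7+5 = 13, so the finish is 13 days.
Inspection finishes as early as 8 and must finish by 13.
So Inspection can slip 13 − 8 = 5 days.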